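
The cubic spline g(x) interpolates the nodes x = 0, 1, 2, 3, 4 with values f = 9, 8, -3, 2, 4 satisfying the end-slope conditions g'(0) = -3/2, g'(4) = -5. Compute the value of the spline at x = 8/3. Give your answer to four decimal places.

Put σ_i = g'' at the i-th knot. Here h = (1, 1, 1, 1) and Δ = (-1, -11, 5, 2), so the interior equations h_(i-1)·σ_(i-1) + 2(h_(i-1)+h_i)·σ_i + h_i·σ_(i+1) = 6(Δ_i − Δ_(i-1)) read
  1·σ_0 + 4·σ_1 + 1·σ_2 = 6(Δ_1 - Δ_0) = -60
  1·σ_1 + 4·σ_2 + 1·σ_3 = 6(Δ_2 - Δ_1) = 96
  1·σ_2 + 4·σ_3 + 1·σ_4 = 6(Δ_3 - Δ_2) = -18
Clamped end conditions give two more equations: 2h_0·σ_0 + h_0·σ_1 = 6(Δ_0 - g'(0)) = 3 and h_3·σ_3 + 2h_3·σ_4 = 6(g'(4) - Δ_3) = -42.
Solving the tridiagonal system: σ_0 = 839/56, σ_1 = -755/28, σ_2 = 263/8, σ_3 = -239/28, σ_4 = -937/56.
On [2, 3], g(x) = -3 - 127/28·(x - 2) + 263/16·(x - 2)² - 773/112·(x - 2)³.
With (x - 2) = 2/3: g(8/3) = -577/756.

-0.7632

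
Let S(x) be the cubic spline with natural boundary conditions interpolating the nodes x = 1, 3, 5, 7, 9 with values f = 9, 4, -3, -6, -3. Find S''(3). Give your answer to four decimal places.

-1.0714

With M_i denoting the second derivative at x_i, h_i = 2, 2, 2, 2, and Δ_i = (y_(i+1) − y_i)/h_i = -5/2, -7/2, -3/2, 3/2:
  2·M_0 + 8·M_1 + 2·M_2 = 6(Δ_1 - Δ_0) = -6
  2·M_1 + 8·M_2 + 2·M_3 = 6(Δ_2 - Δ_1) = 12
  2·M_2 + 8·M_3 + 2·M_4 = 6(Δ_3 - Δ_2) = 18
Natural end conditions: M_0 = M_4 = 0.
Forward elimination and back-substitution give M_0 = 0, M_1 = -15/14, M_2 = 9/7, M_3 = 27/14, M_4 = 0.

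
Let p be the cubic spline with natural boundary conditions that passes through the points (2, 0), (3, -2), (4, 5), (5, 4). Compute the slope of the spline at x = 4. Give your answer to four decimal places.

4.4667

Put M_i = p'' at the i-th knot. Here h = (1, 1, 1) and Δ = (-2, 7, -1), so the interior equations h_(i-1)·M_(i-1) + 2(h_(i-1)+h_i)·M_i + h_i·M_(i+1) = 6(Δ_i − Δ_(i-1)) read
  1·M_0 + 4·M_1 + 1·M_2 = 6(Δ_1 - Δ_0) = 54
  1·M_1 + 4·M_2 + 1·M_3 = 6(Δ_2 - Δ_1) = -48
Natural end conditions: M_0 = M_3 = 0.
Forward elimination and back-substitution give M_0 = 0, M_1 = 88/5, M_2 = -82/5, M_3 = 0.
On [4, 5], p'(x) = b_2 + 2c_2·(x - 4) + 3d_2·(x - 4)² with b_2 = Δ_2 - h_2(2M_2 + M_3)/6 = 67/15, c_2 = M_2/2 = -41/5, d_2 = (M_3 - M_2)/(6h_2) = 41/15. So p'(4) = 67/15.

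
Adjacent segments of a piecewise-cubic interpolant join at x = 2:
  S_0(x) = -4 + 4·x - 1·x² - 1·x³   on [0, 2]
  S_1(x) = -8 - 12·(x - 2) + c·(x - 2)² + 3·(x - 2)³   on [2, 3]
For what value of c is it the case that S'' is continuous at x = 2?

S_0''(x) = -2 - 6·x, so S_0''(2) = -14. On the right, S_1''(2) = 2c, so c = -7.

-7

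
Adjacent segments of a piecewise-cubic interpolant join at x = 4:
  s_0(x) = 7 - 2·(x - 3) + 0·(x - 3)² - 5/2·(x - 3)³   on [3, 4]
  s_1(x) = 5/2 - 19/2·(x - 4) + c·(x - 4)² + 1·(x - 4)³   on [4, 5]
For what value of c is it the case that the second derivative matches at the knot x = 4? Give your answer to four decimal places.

-7.5000

s_0''(x) = 0 - 15·(x - 3), so s_0''(4) = -15. On the right, s_1''(4) = 2c, so c = -15/2.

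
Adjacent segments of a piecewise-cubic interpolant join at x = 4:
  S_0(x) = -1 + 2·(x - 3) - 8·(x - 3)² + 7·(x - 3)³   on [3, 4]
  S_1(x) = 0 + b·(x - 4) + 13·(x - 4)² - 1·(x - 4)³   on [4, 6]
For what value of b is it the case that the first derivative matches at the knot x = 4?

S_0'(x) = 2 - 16·(x - 3) + 21·(x - 3)², so S_0'(4) = 7. On the right, S_1'(4) = b, so b = 7.

7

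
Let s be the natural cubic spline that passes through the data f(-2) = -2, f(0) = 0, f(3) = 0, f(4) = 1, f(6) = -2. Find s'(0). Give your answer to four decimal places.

0.3029

Write M_i for s''(x_i). With h_i = 2, 3, 1, 2 and divided differences Δ_i = 1, 0, 1, -3/2, the continuity of s' gives the tridiagonal system
  2·M_0 + 10·M_1 + 3·M_2 = 6(Δ_1 - Δ_0) = -6
  3·M_1 + 8·M_2 + 1·M_3 = 6(Δ_2 - Δ_1) = 6
  1·M_2 + 6·M_3 + 2·M_4 = 6(Δ_3 - Δ_2) = -15
Natural end conditions: M_0 = M_4 = 0.
Forward elimination and back-substitution give M_0 = 0, M_1 = -435/416, M_2 = 309/208, M_3 = -1143/416, M_4 = 0.
On [0, 3], s'(x) = b_1 + 2c_1·x + 3d_1·x² with b_1 = Δ_1 - h_1(2M_1 + M_2)/6 = 63/208, c_1 = M_1/2 = -435/832, d_1 = (M_2 - M_1)/(6h_1) = 9/64. So s'(0) = 63/208.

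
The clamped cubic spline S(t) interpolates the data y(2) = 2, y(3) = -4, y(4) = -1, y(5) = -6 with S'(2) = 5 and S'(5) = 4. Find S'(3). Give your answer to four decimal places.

Put M_i = S'' at the i-th knot. Here h = (1, 1, 1) and Δ = (-6, 3, -5), so the interior equations h_(i-1)·M_(i-1) + 2(h_(i-1)+h_i)·M_i + h_i·M_(i+1) = 6(Δ_i − Δ_(i-1)) read
  1·M_0 + 4·M_1 + 1·M_2 = 6(Δ_1 - Δ_0) = 54
  1·M_1 + 4·M_2 + 1·M_3 = 6(Δ_2 - Δ_1) = -48
Clamped end conditions give two more equations: 2h_0·M_0 + h_0·M_1 = 6(Δ_0 - S'(2)) = -66 and h_2·M_2 + 2h_2·M_3 = 6(S'(5) - Δ_2) = 54.
Forward elimination and back-substitution give M_0 = -748/15, M_1 = 506/15, M_2 = -466/15, M_3 = 638/15.
On [3, 4], S'(t) = b_1 + 2c_1·(t - 3) + 3d_1·(t - 3)² with b_1 = Δ_1 - h_1(2M_1 + M_2)/6 = -46/15, c_1 = M_1/2 = 253/15, d_1 = (M_2 - M_1)/(6h_1) = -54/5. So S'(3) = -46/15.

-3.0667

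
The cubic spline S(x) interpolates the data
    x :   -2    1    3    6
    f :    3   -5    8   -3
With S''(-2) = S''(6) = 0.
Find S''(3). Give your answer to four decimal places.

With σ_i denoting the second derivative at x_i, h_i = 3, 2, 3, and Δ_i = (y_(i+1) − y_i)/h_i = -8/3, 13/2, -11/3:
  3·σ_0 + 10·σ_1 + 2·σ_2 = 6(Δ_1 - Δ_0) = 55
  2·σ_1 + 10·σ_2 + 3·σ_3 = 6(Δ_2 - Δ_1) = -61
Natural end conditions: σ_0 = σ_3 = 0.
Solving: σ_0 = 0, σ_1 = 7, σ_2 = -15/2, σ_3 = 0.

-7.5000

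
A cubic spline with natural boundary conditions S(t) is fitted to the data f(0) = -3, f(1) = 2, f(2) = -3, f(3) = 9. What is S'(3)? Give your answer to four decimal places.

17.2000

Let M_i = S''(x_i). Step sizes h_i = 1, 1, 1; slopes of the chords Δ_i = (y_(i+1) - y_i)/h_i = 5, -5, 12.
  1·M_0 + 4·M_1 + 1·M_2 = 6(Δ_1 - Δ_0) = -60
  1·M_1 + 4·M_2 + 1·M_3 = 6(Δ_2 - Δ_1) = 102
Natural end conditions: M_0 = M_3 = 0.
Solving: M_0 = 0, M_1 = -114/5, M_2 = 156/5, M_3 = 0.
On [2, 3], S'(t) = b_2 + 2c_2·(t - 2) + 3d_2·(t - 2)² with b_2 = Δ_2 - h_2(2M_2 + M_3)/6 = 8/5, c_2 = M_2/2 = 78/5, d_2 = (M_3 - M_2)/(6h_2) = -26/5. So S'(3) = 86/5.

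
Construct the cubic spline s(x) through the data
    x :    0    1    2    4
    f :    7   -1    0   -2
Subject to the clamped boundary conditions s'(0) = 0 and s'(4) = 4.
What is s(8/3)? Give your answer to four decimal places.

Put M_i = s'' at the i-th knot. Here h = (1, 1, 2) and Δ = (-8, 1, -1), so the interior equations h_(i-1)·M_(i-1) + 2(h_(i-1)+h_i)·M_i + h_i·M_(i+1) = 6(Δ_i − Δ_(i-1)) read
  1·M_0 + 4·M_1 + 1·M_2 = 6(Δ_1 - Δ_0) = 54
  1·M_1 + 6·M_2 + 2·M_3 = 6(Δ_2 - Δ_1) = -12
Clamped end conditions give two more equations: 2h_0·M_0 + h_0·M_1 = 6(Δ_0 - s'(0)) = -48 and h_2·M_2 + 2h_2·M_3 = 6(s'(4) - Δ_2) = 30.
Solving the tridiagonal system: M_0 = -403/11, M_1 = 278/11, M_2 = -115/11, M_3 = 140/11.
On [2, 4], s(x) = 0 + 19/11·(x - 2) - 115/22·(x - 2)² + 85/44·(x - 2)³.
With (x - 2) = 2/3: s(8/3) = -178/297.

-0.5993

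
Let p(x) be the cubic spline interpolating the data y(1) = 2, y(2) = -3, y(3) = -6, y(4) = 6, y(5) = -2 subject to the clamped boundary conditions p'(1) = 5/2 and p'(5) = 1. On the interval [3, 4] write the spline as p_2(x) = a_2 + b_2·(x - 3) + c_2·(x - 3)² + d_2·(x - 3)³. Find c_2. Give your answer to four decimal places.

Put M_i = p'' at the i-th knot. Here h = (1, 1, 1, 1) and Δ = (-5, -3, 12, -8), so the interior equations h_(i-1)·M_(i-1) + 2(h_(i-1)+h_i)·M_i + h_i·M_(i+1) = 6(Δ_i − Δ_(i-1)) read
  1·M_0 + 4·M_1 + 1·M_2 = 6(Δ_1 - Δ_0) = 12
  1·M_1 + 4·M_2 + 1·M_3 = 6(Δ_2 - Δ_1) = 90
  1·M_2 + 4·M_3 + 1·M_4 = 6(Δ_3 - Δ_2) = -120
Clamped end conditions give two more equations: 2h_0·M_0 + h_0·M_1 = 6(Δ_0 - p'(1)) = -45 and h_3·M_3 + 2h_3·M_4 = 6(p'(5) - Δ_3) = 54.
Solving the tridiagonal system: M_0 = -1251/56, M_1 = -9/28, M_2 = 285/8, M_3 = -1461/28, M_4 = 2973/56.
On [3, 4], with p_2(x) = a_2 + b_2·(x - 3) + c_2·(x - 3)² + d_2·(x - 3)³: c_2 = M_2/2 = 285/16, d_2 = (M_3 - M_2)/(6h_2) = -1639/112, b_2 = Δ_2 - h_2(2M_2 + M_3)/6 = 247/28.

17.8125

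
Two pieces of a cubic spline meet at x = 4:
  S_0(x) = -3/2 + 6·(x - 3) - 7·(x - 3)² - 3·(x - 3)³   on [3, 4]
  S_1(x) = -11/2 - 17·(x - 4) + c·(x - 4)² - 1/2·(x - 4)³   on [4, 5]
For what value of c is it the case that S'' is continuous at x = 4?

S_0''(x) = -14 - 18·(x - 3), so S_0''(4) = -32. On the right, S_1''(4) = 2c, so c = -16.

-16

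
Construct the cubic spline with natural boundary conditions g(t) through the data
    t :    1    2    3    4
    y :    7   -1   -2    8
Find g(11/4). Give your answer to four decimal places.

-2.8250

With M_i denoting the second derivative at x_i, h_i = 1, 1, 1, and Δ_i = (y_(i+1) − y_i)/h_i = -8, -1, 10:
  1·M_0 + 4·M_1 + 1·M_2 = 6(Δ_1 - Δ_0) = 42
  1·M_1 + 4·M_2 + 1·M_3 = 6(Δ_2 - Δ_1) = 66
Natural end conditions: M_0 = M_3 = 0.
Solving: M_0 = 0, M_1 = 34/5, M_2 = 74/5, M_3 = 0.
On [2, 3], g(t) = -1 - 86/15·(t - 2) + 17/5·(t - 2)² + 4/3·(t - 2)³.
With (t - 2) = 3/4: g(11/4) = -113/40.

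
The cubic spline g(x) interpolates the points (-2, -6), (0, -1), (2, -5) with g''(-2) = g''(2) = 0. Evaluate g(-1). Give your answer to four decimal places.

-2.6563

With m_i denoting the second derivative at x_i, h_i = 2, 2, and Δ_i = (y_(i+1) − y_i)/h_i = 5/2, -2:
  2·m_0 + 8·m_1 + 2·m_2 = 6(Δ_1 - Δ_0) = -27
Natural end conditions: m_0 = m_2 = 0.
Forward elimination and back-substitution give m_0 = 0, m_1 = -27/8, m_2 = 0.
On [-2, 0], g(x) = -6 + 29/8·(x + 2) + 0·(x + 2)² - 9/32·(x + 2)³.
With (x + 2) = 1: g(-1) = -85/32.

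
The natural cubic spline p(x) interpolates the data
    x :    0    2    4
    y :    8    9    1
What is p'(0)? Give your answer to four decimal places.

With σ_i denoting the second derivative at x_i, h_i = 2, 2, and Δ_i = (y_(i+1) − y_i)/h_i = 1/2, -4:
  2·σ_0 + 8·σ_1 + 2·σ_2 = 6(Δ_1 - Δ_0) = -27
Natural end conditions: σ_0 = σ_2 = 0.
Hence σ_0 = 0, σ_1 = -27/8, σ_2 = 0.
On [0, 2], p'(x) = b_0 + 2c_0·x + 3d_0·x² with b_0 = Δ_0 - h_0(2σ_0 + σ_1)/6 = 13/8, c_0 = σ_0/2 = 0, d_0 = (σ_1 - σ_0)/(6h_0) = -9/32. So p'(0) = 13/8.

1.6250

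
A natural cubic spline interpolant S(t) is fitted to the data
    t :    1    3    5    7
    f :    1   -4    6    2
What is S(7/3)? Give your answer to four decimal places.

-4.1605

Let M_i = S''(x_i). Step sizes h_i = 2, 2, 2; slopes of the chords Δ_i = (y_(i+1) - y_i)/h_i = -5/2, 5, -2.
  2·M_0 + 8·M_1 + 2·M_2 = 6(Δ_1 - Δ_0) = 45
  2·M_1 + 8·M_2 + 2·M_3 = 6(Δ_2 - Δ_1) = -42
Natural end conditions: M_0 = M_3 = 0.
Forward elimination and back-substitution give M_0 = 0, M_1 = 37/5, M_2 = -71/10, M_3 = 0.
On [1, 3], S(t) = 1 - 149/30·(t - 1) + 0·(t - 1)² + 37/60·(t - 1)³.
With (t - 1) = 4/3: S(7/3) = -337/81.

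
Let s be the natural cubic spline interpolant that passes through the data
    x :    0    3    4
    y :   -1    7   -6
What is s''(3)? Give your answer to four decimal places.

-11.7500

Let M_i = s''(x_i). Step sizes h_i = 3, 1; slopes of the chords Δ_i = (y_(i+1) - y_i)/h_i = 8/3, -13.
  3·M_0 + 8·M_1 + 1·M_2 = 6(Δ_1 - Δ_0) = -94
Natural end conditions: M_0 = M_2 = 0.
Forward elimination and back-substitution give M_0 = 0, M_1 = -47/4, M_2 = 0.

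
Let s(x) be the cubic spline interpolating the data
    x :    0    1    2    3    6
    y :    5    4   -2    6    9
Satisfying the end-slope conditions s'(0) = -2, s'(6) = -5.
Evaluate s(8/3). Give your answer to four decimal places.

Write σ_i for s''(x_i). With h_i = 1, 1, 1, 3 and divided differences Δ_i = -1, -6, 8, 1, the continuity of s' gives the tridiagonal system
  1·σ_0 + 4·σ_1 + 1·σ_2 = 6(Δ_1 - Δ_0) = -30
  1·σ_1 + 4·σ_2 + 1·σ_3 = 6(Δ_2 - Δ_1) = 84
  1·σ_2 + 8·σ_3 + 3·σ_4 = 6(Δ_3 - Δ_2) = -42
Clamped end conditions give two more equations: 2h_0·σ_0 + h_0·σ_1 = 6(Δ_0 - s'(0)) = 6 and h_3·σ_3 + 2h_3·σ_4 = 6(s'(6) - Δ_3) = -36.
Solving: σ_0 = 209/18, σ_1 = -155/9, σ_2 = 491/18, σ_3 = -71/9, σ_4 = -37/18.
On [2, 3], s(x) = -2 + 2/9·(x - 2) + 491/36·(x - 2)² - 211/36·(x - 2)³.
With (x - 2) = 2/3: s(8/3) = 601/243.

2.4733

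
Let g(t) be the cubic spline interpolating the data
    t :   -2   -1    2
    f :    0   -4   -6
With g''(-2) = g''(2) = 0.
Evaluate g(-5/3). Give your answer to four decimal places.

-1.4568

With σ_i denoting the second derivative at x_i, h_i = 1, 3, and Δ_i = (y_(i+1) − y_i)/h_i = -4, -2/3:
  1·σ_0 + 8·σ_1 + 3·σ_2 = 6(Δ_1 - Δ_0) = 20
Natural end conditions: σ_0 = σ_2 = 0.
Solving: σ_0 = 0, σ_1 = 5/2, σ_2 = 0.
On [-2, -1], g(t) = 0 - 53/12·(t + 2) + 0·(t + 2)² + 5/12·(t + 2)³.
With (t + 2) = 1/3: g(-5/3) = -118/81.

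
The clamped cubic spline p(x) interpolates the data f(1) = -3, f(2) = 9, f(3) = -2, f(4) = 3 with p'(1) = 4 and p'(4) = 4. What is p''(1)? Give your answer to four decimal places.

With M_i denoting the second derivative at x_i, h_i = 1, 1, 1, and Δ_i = (y_(i+1) − y_i)/h_i = 12, -11, 5:
  1·M_0 + 4·M_1 + 1·M_2 = 6(Δ_1 - Δ_0) = -138
  1·M_1 + 4·M_2 + 1·M_3 = 6(Δ_2 - Δ_1) = 96
Clamped end conditions give two more equations: 2h_0·M_0 + h_0·M_1 = 6(Δ_0 - p'(1)) = 48 and h_2·M_2 + 2h_2·M_3 = 6(p'(4) - Δ_2) = -6.
Forward elimination and back-substitution give M_0 = 268/5, M_1 = -296/5, M_2 = 226/5, M_3 = -128/5.

53.6000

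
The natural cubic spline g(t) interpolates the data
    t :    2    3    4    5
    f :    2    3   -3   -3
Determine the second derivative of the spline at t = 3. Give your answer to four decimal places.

With M_i denoting the second derivative at x_i, h_i = 1, 1, 1, and Δ_i = (y_(i+1) − y_i)/h_i = 1, -6, 0:
  1·M_0 + 4·M_1 + 1·M_2 = 6(Δ_1 - Δ_0) = -42
  1·M_1 + 4·M_2 + 1·M_3 = 6(Δ_2 - Δ_1) = 36
Natural end conditions: M_0 = M_3 = 0.
Solving: M_0 = 0, M_1 = -68/5, M_2 = 62/5, M_3 = 0.

-13.6000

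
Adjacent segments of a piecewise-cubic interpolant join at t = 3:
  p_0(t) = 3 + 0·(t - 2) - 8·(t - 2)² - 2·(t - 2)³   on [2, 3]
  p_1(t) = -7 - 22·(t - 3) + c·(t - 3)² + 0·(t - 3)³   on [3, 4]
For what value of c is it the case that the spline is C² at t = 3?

p_0''(t) = -16 - 12·(t - 2), so p_0''(3) = -28. On the right, p_1''(3) = 2c, so c = -14.

-14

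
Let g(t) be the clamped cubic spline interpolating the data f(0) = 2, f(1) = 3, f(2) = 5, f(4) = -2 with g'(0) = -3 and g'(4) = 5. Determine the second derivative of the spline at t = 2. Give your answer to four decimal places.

-12.0455

Put σ_i = g'' at the i-th knot. Here h = (1, 1, 2) and Δ = (1, 2, -7/2), so the interior equations h_(i-1)·σ_(i-1) + 2(h_(i-1)+h_i)·σ_i + h_i·σ_(i+1) = 6(Δ_i − Δ_(i-1)) read
  1·σ_0 + 4·σ_1 + 1·σ_2 = 6(Δ_1 - Δ_0) = 6
  1·σ_1 + 6·σ_2 + 2·σ_3 = 6(Δ_2 - Δ_1) = -33
Clamped end conditions give two more equations: 2h_0·σ_0 + h_0·σ_1 = 6(Δ_0 - g'(0)) = 24 and h_2·σ_2 + 2h_2·σ_3 = 6(g'(4) - Δ_2) = 51.
Forward elimination and back-substitution give σ_0 = 245/22, σ_1 = 19/11, σ_2 = -265/22, σ_3 = 413/22.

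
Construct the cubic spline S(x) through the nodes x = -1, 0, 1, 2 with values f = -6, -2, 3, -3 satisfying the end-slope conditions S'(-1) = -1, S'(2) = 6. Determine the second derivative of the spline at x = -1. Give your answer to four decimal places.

Put m_i = S'' at the i-th knot. Here h = (1, 1, 1) and Δ = (4, 5, -6), so the interior equations h_(i-1)·m_(i-1) + 2(h_(i-1)+h_i)·m_i + h_i·m_(i+1) = 6(Δ_i − Δ_(i-1)) read
  1·m_0 + 4·m_1 + 1·m_2 = 6(Δ_1 - Δ_0) = 6
  1·m_1 + 4·m_2 + 1·m_3 = 6(Δ_2 - Δ_1) = -66
Clamped end conditions give two more equations: 2h_0·m_0 + h_0·m_1 = 6(Δ_0 - S'(-1)) = 30 and h_2·m_2 + 2h_2·m_3 = 6(S'(2) - Δ_2) = 72.
Hence m_0 = 178/15, m_1 = 94/15, m_2 = -464/15, m_3 = 772/15.

11.8667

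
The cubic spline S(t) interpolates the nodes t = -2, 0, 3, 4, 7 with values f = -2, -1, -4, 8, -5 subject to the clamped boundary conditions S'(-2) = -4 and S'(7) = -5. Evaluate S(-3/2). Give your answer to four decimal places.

Put M_i = S'' at the i-th knot. Here h = (2, 3, 1, 3) and Δ = (1/2, -1, 12, -13/3), so the interior equations h_(i-1)·M_(i-1) + 2(h_(i-1)+h_i)·M_i + h_i·M_(i+1) = 6(Δ_i − Δ_(i-1)) read
  2·M_0 + 10·M_1 + 3·M_2 = 6(Δ_1 - Δ_0) = -9
  3·M_1 + 8·M_2 + 1·M_3 = 6(Δ_2 - Δ_1) = 78
  1·M_2 + 8·M_3 + 3·M_4 = 6(Δ_3 - Δ_2) = -98
Clamped end conditions give two more equations: 2h_0·M_0 + h_0·M_1 = 6(Δ_0 - S'(-2)) = 27 and h_3·M_3 + 2h_3·M_4 = 6(S'(7) - Δ_3) = -4.
Solving: M_0 = 3717/356, M_1 = -657/89, M_2 = 2607/178, M_3 = -1515/89, M_4 = 4189/534.
On [-2, 0], S(t) = -2 - 4·(t + 2) + 3717/712·(t + 2)² - 2115/1424·(t + 2)³.
With (t + 2) = 1/2: S(-3/2) = -32815/11392.

-2.8805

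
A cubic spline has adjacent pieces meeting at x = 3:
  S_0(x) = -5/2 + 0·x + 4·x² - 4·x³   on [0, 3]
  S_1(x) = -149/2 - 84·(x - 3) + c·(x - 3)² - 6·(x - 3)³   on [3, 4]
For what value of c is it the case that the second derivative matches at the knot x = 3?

-32

S_0''(x) = 8 - 24·x, so S_0''(3) = -64. On the right, S_1''(3) = 2c, so c = -32.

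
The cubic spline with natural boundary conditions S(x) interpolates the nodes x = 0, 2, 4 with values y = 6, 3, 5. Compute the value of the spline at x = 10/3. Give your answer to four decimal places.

With M_i denoting the second derivative at x_i, h_i = 2, 2, and Δ_i = (y_(i+1) − y_i)/h_i = -3/2, 1:
  2·M_0 + 8·M_1 + 2·M_2 = 6(Δ_1 - Δ_0) = 15
Natural end conditions: M_0 = M_2 = 0.
Forward elimination and back-substitution give M_0 = 0, M_1 = 15/8, M_2 = 0.
On [2, 4], S(x) = 3 - 1/4·(x - 2) + 15/16·(x - 2)² - 5/32·(x - 2)³.
With (x - 2) = 4/3: S(10/3) = 107/27.

3.9630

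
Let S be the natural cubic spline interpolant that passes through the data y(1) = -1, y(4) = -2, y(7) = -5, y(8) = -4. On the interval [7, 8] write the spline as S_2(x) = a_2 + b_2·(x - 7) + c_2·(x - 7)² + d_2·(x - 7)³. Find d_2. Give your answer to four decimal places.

Put M_i = S'' at the i-th knot. Here h = (3, 3, 1) and Δ = (-1/3, -1, 1), so the interior equations h_(i-1)·M_(i-1) + 2(h_(i-1)+h_i)·M_i + h_i·M_(i+1) = 6(Δ_i − Δ_(i-1)) read
  3·M_0 + 12·M_1 + 3·M_2 = 6(Δ_1 - Δ_0) = -4
  3·M_1 + 8·M_2 + 1·M_3 = 6(Δ_2 - Δ_1) = 12
Natural end conditions: M_0 = M_3 = 0.
Hence M_0 = 0, M_1 = -68/87, M_2 = 52/29, M_3 = 0.
On [7, 8], with S_2(x) = a_2 + b_2·(x - 7) + c_2·(x - 7)² + d_2·(x - 7)³: c_2 = M_2/2 = 26/29, d_2 = (M_3 - M_2)/(6h_2) = -26/87, b_2 = Δ_2 - h_2(2M_2 + M_3)/6 = 35/87.

-0.2989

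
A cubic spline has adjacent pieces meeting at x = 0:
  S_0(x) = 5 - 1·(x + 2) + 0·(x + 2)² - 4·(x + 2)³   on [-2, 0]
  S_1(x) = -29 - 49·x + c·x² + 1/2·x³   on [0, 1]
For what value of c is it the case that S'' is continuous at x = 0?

-24

S_0''(x) = 0 - 24·(x + 2), so S_0''(0) = -48. On the right, S_1''(0) = 2c, so c = -24.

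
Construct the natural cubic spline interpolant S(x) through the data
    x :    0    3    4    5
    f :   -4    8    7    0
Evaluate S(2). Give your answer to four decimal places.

Let σ_i = S''(x_i). Step sizes h_i = 3, 1, 1; slopes of the chords Δ_i = (y_(i+1) - y_i)/h_i = 4, -1, -7.
  3·σ_0 + 8·σ_1 + 1·σ_2 = 6(Δ_1 - Δ_0) = -30
  1·σ_1 + 4·σ_2 + 1·σ_3 = 6(Δ_2 - Δ_1) = -36
Natural end conditions: σ_0 = σ_3 = 0.
Forward elimination and back-substitution give σ_0 = 0, σ_1 = -84/31, σ_2 = -258/31, σ_3 = 0.
On [0, 3], S(x) = -4 + 166/31·x + 0·x² - 14/93·x³.
With x = 2: S(2) = 512/93.

5.5054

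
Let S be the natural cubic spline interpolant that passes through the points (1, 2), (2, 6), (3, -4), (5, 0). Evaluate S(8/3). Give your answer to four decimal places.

With σ_i denoting the second derivative at x_i, h_i = 1, 1, 2, and Δ_i = (y_(i+1) − y_i)/h_i = 4, -10, 2:
  1·σ_0 + 4·σ_1 + 1·σ_2 = 6(Δ_1 - Δ_0) = -84
  1·σ_1 + 6·σ_2 + 2·σ_3 = 6(Δ_2 - Δ_1) = 72
Natural end conditions: σ_0 = σ_3 = 0.
Hence σ_0 = 0, σ_1 = -576/23, σ_2 = 372/23, σ_3 = 0.
On [2, 3], S(t) = 6 - 100/23·(t - 2) - 288/23·(t - 2)² + 158/23·(t - 2)³.
With (t - 2) = 2/3: S(8/3) = -266/621.

-0.4283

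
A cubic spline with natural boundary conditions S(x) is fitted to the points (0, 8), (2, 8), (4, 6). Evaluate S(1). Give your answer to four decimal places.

8.1875

Put m_i = S'' at the i-th knot. Here h = (2, 2) and Δ = (0, -1), so the interior equations h_(i-1)·m_(i-1) + 2(h_(i-1)+h_i)·m_i + h_i·m_(i+1) = 6(Δ_i − Δ_(i-1)) read
  2·m_0 + 8·m_1 + 2·m_2 = 6(Δ_1 - Δ_0) = -6
Natural end conditions: m_0 = m_2 = 0.
Hence m_0 = 0, m_1 = -3/4, m_2 = 0.
On [0, 2], S(x) = 8 + 1/4·x + 0·x² - 1/16·x³.
With x = 1: S(1) = 131/16.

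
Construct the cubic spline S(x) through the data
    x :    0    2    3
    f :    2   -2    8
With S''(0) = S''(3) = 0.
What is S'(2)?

6

Put M_i = S'' at the i-th knot. Here h = (2, 1) and Δ = (-2, 10), so the interior equations h_(i-1)·M_(i-1) + 2(h_(i-1)+h_i)·M_i + h_i·M_(i+1) = 6(Δ_i − Δ_(i-1)) read
  2·M_0 + 6·M_1 + 1·M_2 = 6(Δ_1 - Δ_0) = 72
Natural end conditions: M_0 = M_2 = 0.
Solving: M_0 = 0, M_1 = 12, M_2 = 0.
On [2, 3], S'(x) = b_1 + 2c_1·(x - 2) + 3d_1·(x - 2)² with b_1 = Δ_1 - h_1(2M_1 + M_2)/6 = 6, c_1 = M_1/2 = 6, d_1 = (M_2 - M_1)/(6h_1) = -2. So S'(2) = 6.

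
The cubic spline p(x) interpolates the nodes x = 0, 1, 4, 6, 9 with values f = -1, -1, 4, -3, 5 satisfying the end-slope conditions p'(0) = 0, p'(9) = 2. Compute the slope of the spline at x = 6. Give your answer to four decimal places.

With M_i denoting the second derivative at x_i, h_i = 1, 3, 2, 3, and Δ_i = (y_(i+1) − y_i)/h_i = 0, 5/3, -7/2, 8/3:
  1·M_0 + 8·M_1 + 3·M_2 = 6(Δ_1 - Δ_0) = 10
  3·M_1 + 10·M_2 + 2·M_3 = 6(Δ_2 - Δ_1) = -31
  2·M_2 + 10·M_3 + 3·M_4 = 6(Δ_3 - Δ_2) = 37
Clamped end conditions give two more equations: 2h_0·M_0 + h_0·M_1 = 6(Δ_0 - p'(0)) = 0 and h_3·M_3 + 2h_3·M_4 = 6(p'(9) - Δ_3) = -4.
Solving: M_0 = -1223/708, M_1 = 1223/354, M_2 = -3755/708, M_3 = 1033/177, M_4 = -423/118.
On [6, 9], p'(x) = b_3 + 2c_3·(x - 6) + 3d_3·(x - 6)² with b_3 = Δ_3 - h_3(2M_3 + M_4)/6 = -325/236, c_3 = M_3/2 = 1033/354, d_3 = (M_4 - M_3)/(6h_3) = -3335/6372. So p'(6) = -325/236.

-1.3771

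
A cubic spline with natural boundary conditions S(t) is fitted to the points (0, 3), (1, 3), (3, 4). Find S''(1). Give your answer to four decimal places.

Put M_i = S'' at the i-th knot. Here h = (1, 2) and Δ = (0, 1/2), so the interior equations h_(i-1)·M_(i-1) + 2(h_(i-1)+h_i)·M_i + h_i·M_(i+1) = 6(Δ_i − Δ_(i-1)) read
  1·M_0 + 6·M_1 + 2·M_2 = 6(Δ_1 - Δ_0) = 3
Natural end conditions: M_0 = M_2 = 0.
Solving: M_0 = 0, M_1 = 1/2, M_2 = 0.

0.5000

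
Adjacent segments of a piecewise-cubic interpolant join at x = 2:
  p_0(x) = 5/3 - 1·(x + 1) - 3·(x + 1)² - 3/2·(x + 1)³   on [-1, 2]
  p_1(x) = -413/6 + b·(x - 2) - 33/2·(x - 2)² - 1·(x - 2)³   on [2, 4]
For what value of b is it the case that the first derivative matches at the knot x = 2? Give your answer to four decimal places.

-59.5000

p_0'(x) = -1 - 6·(x + 1) - 9/2·(x + 1)², so p_0'(2) = -119/2. On the right, p_1'(2) = b, so b = -119/2.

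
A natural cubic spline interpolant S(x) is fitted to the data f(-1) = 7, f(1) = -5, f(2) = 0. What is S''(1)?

11

With M_i denoting the second derivative at x_i, h_i = 2, 1, and Δ_i = (y_(i+1) − y_i)/h_i = -6, 5:
  2·M_0 + 6·M_1 + 1·M_2 = 6(Δ_1 - Δ_0) = 66
Natural end conditions: M_0 = M_2 = 0.
Hence M_0 = 0, M_1 = 11, M_2 = 0.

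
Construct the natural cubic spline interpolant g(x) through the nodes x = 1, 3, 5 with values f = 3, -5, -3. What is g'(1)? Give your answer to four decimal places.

Write m_i for g''(x_i). With h_i = 2, 2 and divided differences Δ_i = -4, 1, the continuity of g' gives the tridiagonal system
  2·m_0 + 8·m_1 + 2·m_2 = 6(Δ_1 - Δ_0) = 30
Natural end conditions: m_0 = m_2 = 0.
Hence m_0 = 0, m_1 = 15/4, m_2 = 0.
On [1, 3], g'(x) = b_0 + 2c_0·(x - 1) + 3d_0·(x - 1)² with b_0 = Δ_0 - h_0(2m_0 + m_1)/6 = -21/4, c_0 = m_0/2 = 0, d_0 = (m_1 - m_0)/(6h_0) = 5/16. So g'(1) = -21/4.

-5.2500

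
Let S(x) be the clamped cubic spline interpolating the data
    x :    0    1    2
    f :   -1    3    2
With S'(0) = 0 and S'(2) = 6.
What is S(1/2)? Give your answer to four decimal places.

0.9063

With σ_i denoting the second derivative at x_i, h_i = 1, 1, and Δ_i = (y_(i+1) − y_i)/h_i = 4, -1:
  1·σ_0 + 4·σ_1 + 1·σ_2 = 6(Δ_1 - Δ_0) = -30
Clamped end conditions give two more equations: 2h_0·σ_0 + h_0·σ_1 = 6(Δ_0 - S'(0)) = 24 and h_1·σ_1 + 2h_1·σ_2 = 6(S'(2) - Δ_1) = 42.
Solving: σ_0 = 45/2, σ_1 = -21, σ_2 = 63/2.
On [0, 1], S(x) = -1 + 0·x + 45/4·x² - 29/4·x³.
With x = 1/2: S(1/2) = 29/32.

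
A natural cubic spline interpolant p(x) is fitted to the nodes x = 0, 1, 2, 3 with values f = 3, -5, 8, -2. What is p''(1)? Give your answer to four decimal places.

42.8000

Write M_i for p''(x_i). With h_i = 1, 1, 1 and divided differences Δ_i = -8, 13, -10, the continuity of p' gives the tridiagonal system
  1·M_0 + 4·M_1 + 1·M_2 = 6(Δ_1 - Δ_0) = 126
  1·M_1 + 4·M_2 + 1·M_3 = 6(Δ_2 - Δ_1) = -138
Natural end conditions: M_0 = M_3 = 0.
Hence M_0 = 0, M_1 = 214/5, M_2 = -226/5, M_3 = 0.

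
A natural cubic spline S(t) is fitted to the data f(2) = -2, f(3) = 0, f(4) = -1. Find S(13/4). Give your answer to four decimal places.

Write M_i for S''(x_i). With h_i = 1, 1 and divided differences Δ_i = 2, -1, the continuity of S' gives the tridiagonal system
  1·M_0 + 4·M_1 + 1·M_2 = 6(Δ_1 - Δ_0) = -18
Natural end conditions: M_0 = M_2 = 0.
Solving the tridiagonal system: M_0 = 0, M_1 = -9/2, M_2 = 0.
On [3, 4], S(t) = 0 + 1/2·(t - 3) - 9/4·(t - 3)² + 3/4·(t - 3)³.
With (t - 3) = 1/4: S(13/4) = -1/256.

-0.0039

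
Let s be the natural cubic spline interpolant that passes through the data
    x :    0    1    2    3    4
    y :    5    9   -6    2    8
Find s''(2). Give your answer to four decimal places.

Put m_i = s'' at the i-th knot. Here h = (1, 1, 1, 1) and Δ = (4, -15, 8, 6), so the interior equations h_(i-1)·m_(i-1) + 2(h_(i-1)+h_i)·m_i + h_i·m_(i+1) = 6(Δ_i − Δ_(i-1)) read
  1·m_0 + 4·m_1 + 1·m_2 = 6(Δ_1 - Δ_0) = -114
  1·m_1 + 4·m_2 + 1·m_3 = 6(Δ_2 - Δ_1) = 138
  1·m_2 + 4·m_3 + 1·m_4 = 6(Δ_3 - Δ_2) = -12
Natural end conditions: m_0 = m_4 = 0.
Solving the tridiagonal system: m_0 = 0, m_1 = -1137/28, m_2 = 339/7, m_3 = -423/28, m_4 = 0.

48.4286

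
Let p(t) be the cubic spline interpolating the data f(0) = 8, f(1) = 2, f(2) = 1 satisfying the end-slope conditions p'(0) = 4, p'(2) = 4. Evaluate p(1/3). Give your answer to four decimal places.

7.5741

With m_i denoting the second derivative at x_i, h_i = 1, 1, and Δ_i = (y_(i+1) − y_i)/h_i = -6, -1:
  1·m_0 + 4·m_1 + 1·m_2 = 6(Δ_1 - Δ_0) = 30
Clamped end conditions give two more equations: 2h_0·m_0 + h_0·m_1 = 6(Δ_0 - p'(0)) = -60 and h_1·m_1 + 2h_1·m_2 = 6(p'(2) - Δ_1) = 30.
Solving the tridiagonal system: m_0 = -75/2, m_1 = 15, m_2 = 15/2.
On [0, 1], p(t) = 8 + 4·t - 75/4·t² + 35/4·t³.
With t = 1/3: p(1/3) = 409/54.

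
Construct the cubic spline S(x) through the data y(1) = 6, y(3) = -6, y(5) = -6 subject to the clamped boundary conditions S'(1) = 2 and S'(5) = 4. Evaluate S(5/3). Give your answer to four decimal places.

With m_i denoting the second derivative at x_i, h_i = 2, 2, and Δ_i = (y_(i+1) − y_i)/h_i = -6, 0:
  2·m_0 + 8·m_1 + 2·m_2 = 6(Δ_1 - Δ_0) = 36
Clamped end conditions give two more equations: 2h_0·m_0 + h_0·m_1 = 6(Δ_0 - S'(1)) = -48 and h_1·m_1 + 2h_1·m_2 = 6(S'(5) - Δ_1) = 24.
Solving the tridiagonal system: m_0 = -16, m_1 = 8, m_2 = 2.
On [1, 3], S(x) = 6 + 2·(x - 1) - 8·(x - 1)² + 2·(x - 1)³.
With (x - 1) = 2/3: S(5/3) = 118/27.

4.3704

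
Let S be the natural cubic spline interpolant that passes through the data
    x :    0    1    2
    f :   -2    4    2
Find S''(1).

With σ_i denoting the second derivative at x_i, h_i = 1, 1, and Δ_i = (y_(i+1) − y_i)/h_i = 6, -2:
  1·σ_0 + 4·σ_1 + 1·σ_2 = 6(Δ_1 - Δ_0) = -48
Natural end conditions: σ_0 = σ_2 = 0.
Solving the tridiagonal system: σ_0 = 0, σ_1 = -12, σ_2 = 0.

-12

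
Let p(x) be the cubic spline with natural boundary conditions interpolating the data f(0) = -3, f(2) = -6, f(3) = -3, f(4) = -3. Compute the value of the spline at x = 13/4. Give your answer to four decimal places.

Put M_i = p'' at the i-th knot. Here h = (2, 1, 1) and Δ = (-3/2, 3, 0), so the interior equations h_(i-1)·M_(i-1) + 2(h_(i-1)+h_i)·M_i + h_i·M_(i+1) = 6(Δ_i − Δ_(i-1)) read
  2·M_0 + 6·M_1 + 1·M_2 = 6(Δ_1 - Δ_0) = 27
  1·M_1 + 4·M_2 + 1·M_3 = 6(Δ_2 - Δ_1) = -18
Natural end conditions: M_0 = M_3 = 0.
Hence M_0 = 0, M_1 = 126/23, M_2 = -135/23, M_3 = 0.
On [3, 4], p(x) = -3 + 45/23·(x - 3) - 135/46·(x - 3)² + 45/46·(x - 3)³.
With (x - 3) = 1/4: p(13/4) = -7887/2944.

-2.6790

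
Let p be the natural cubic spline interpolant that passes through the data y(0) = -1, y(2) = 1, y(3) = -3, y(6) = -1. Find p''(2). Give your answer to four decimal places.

-5.7021

Write M_i for p''(x_i). With h_i = 2, 1, 3 and divided differences Δ_i = 1, -4, 2/3, the continuity of p' gives the tridiagonal system
  2·M_0 + 6·M_1 + 1·M_2 = 6(Δ_1 - Δ_0) = -30
  1·M_1 + 8·M_2 + 3·M_3 = 6(Δ_2 - Δ_1) = 28
Natural end conditions: M_0 = M_3 = 0.
Hence M_0 = 0, M_1 = -268/47, M_2 = 198/47, M_3 = 0.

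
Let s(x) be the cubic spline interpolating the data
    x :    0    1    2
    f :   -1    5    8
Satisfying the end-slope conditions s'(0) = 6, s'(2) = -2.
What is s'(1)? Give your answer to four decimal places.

Write M_i for s''(x_i). With h_i = 1, 1 and divided differences Δ_i = 6, 3, the continuity of s' gives the tridiagonal system
  1·M_0 + 4·M_1 + 1·M_2 = 6(Δ_1 - Δ_0) = -18
Clamped end conditions give two more equations: 2h_0·M_0 + h_0·M_1 = 6(Δ_0 - s'(0)) = 0 and h_1·M_1 + 2h_1·M_2 = 6(s'(2) - Δ_1) = -30.
Solving the tridiagonal system: M_0 = 1/2, M_1 = -1, M_2 = -29/2.
On [1, 2], s'(x) = b_1 + 2c_1·(x - 1) + 3d_1·(x - 1)² with b_1 = Δ_1 - h_1(2M_1 + M_2)/6 = 23/4, c_1 = M_1/2 = -1/2, d_1 = (M_2 - M_1)/(6h_1) = -9/4. So s'(1) = 23/4.

5.7500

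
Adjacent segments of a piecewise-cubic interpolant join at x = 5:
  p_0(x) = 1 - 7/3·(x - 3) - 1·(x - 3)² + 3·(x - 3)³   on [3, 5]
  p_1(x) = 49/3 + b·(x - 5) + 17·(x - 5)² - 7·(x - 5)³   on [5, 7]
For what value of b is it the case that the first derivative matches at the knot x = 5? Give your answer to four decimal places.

p_0'(x) = -7/3 - 2·(x - 3) + 9·(x - 3)², so p_0'(5) = 89/3. On the right, p_1'(5) = b, so b = 89/3.

29.6667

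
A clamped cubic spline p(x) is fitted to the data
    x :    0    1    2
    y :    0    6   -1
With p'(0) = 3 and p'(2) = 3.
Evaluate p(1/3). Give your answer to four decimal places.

2.1667

With σ_i denoting the second derivative at x_i, h_i = 1, 1, and Δ_i = (y_(i+1) − y_i)/h_i = 6, -7:
  1·σ_0 + 4·σ_1 + 1·σ_2 = 6(Δ_1 - Δ_0) = -78
Clamped end conditions give two more equations: 2h_0·σ_0 + h_0·σ_1 = 6(Δ_0 - p'(0)) = 18 and h_1·σ_1 + 2h_1·σ_2 = 6(p'(2) - Δ_1) = 60.
Forward elimination and back-substitution give σ_0 = 57/2, σ_1 = -39, σ_2 = 99/2.
On [0, 1], p(x) = 0 + 3·x + 57/4·x² - 45/4·x³.
With x = 1/3: p(1/3) = 13/6.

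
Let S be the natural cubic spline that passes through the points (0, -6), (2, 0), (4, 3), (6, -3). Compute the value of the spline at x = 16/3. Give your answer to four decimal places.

Let m_i = S''(x_i). Step sizes h_i = 2, 2, 2; slopes of the chords Δ_i = (y_(i+1) - y_i)/h_i = 3, 3/2, -3.
  2·m_0 + 8·m_1 + 2·m_2 = 6(Δ_1 - Δ_0) = -9
  2·m_1 + 8·m_2 + 2·m_3 = 6(Δ_2 - Δ_1) = -27
Natural end conditions: m_0 = m_3 = 0.
Solving the tridiagonal system: m_0 = 0, m_1 = -3/10, m_2 = -33/10, m_3 = 0.
On [4, 6], S(x) = 3 - 4/5·(x - 4) - 33/20·(x - 4)² + 11/40·(x - 4)³.
With (x - 4) = 4/3: S(16/3) = -47/135.

-0.3481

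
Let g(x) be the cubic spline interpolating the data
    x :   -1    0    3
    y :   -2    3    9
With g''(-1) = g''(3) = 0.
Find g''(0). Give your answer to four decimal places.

-2.2500

Let M_i = g''(x_i). Step sizes h_i = 1, 3; slopes of the chords Δ_i = (y_(i+1) - y_i)/h_i = 5, 2.
  1·M_0 + 8·M_1 + 3·M_2 = 6(Δ_1 - Δ_0) = -18
Natural end conditions: M_0 = M_2 = 0.
Hence M_0 = 0, M_1 = -9/4, M_2 = 0.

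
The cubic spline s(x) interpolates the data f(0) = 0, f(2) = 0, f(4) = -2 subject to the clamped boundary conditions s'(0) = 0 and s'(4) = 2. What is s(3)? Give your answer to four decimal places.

-1.8125

Write σ_i for s''(x_i). With h_i = 2, 2 and divided differences Δ_i = 0, -1, the continuity of s' gives the tridiagonal system
  2·σ_0 + 8·σ_1 + 2·σ_2 = 6(Δ_1 - Δ_0) = -6
Clamped end conditions give two more equations: 2h_0·σ_0 + h_0·σ_1 = 6(Δ_0 - s'(0)) = 0 and h_1·σ_1 + 2h_1·σ_2 = 6(s'(4) - Δ_1) = 18.
Hence σ_0 = 5/4, σ_1 = -5/2, σ_2 = 23/4.
On [2, 4], s(x) = 0 - 5/4·(x - 2) - 5/4·(x - 2)² + 11/16·(x - 2)³.
With (x - 2) = 1: s(3) = -29/16.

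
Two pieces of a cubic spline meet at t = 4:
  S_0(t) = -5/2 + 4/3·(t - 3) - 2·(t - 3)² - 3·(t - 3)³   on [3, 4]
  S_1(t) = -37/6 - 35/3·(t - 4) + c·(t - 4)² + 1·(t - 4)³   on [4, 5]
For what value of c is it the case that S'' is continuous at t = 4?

S_0''(t) = -4 - 18·(t - 3), so S_0''(4) = -22. On the right, S_1''(4) = 2c, so c = -11.

-11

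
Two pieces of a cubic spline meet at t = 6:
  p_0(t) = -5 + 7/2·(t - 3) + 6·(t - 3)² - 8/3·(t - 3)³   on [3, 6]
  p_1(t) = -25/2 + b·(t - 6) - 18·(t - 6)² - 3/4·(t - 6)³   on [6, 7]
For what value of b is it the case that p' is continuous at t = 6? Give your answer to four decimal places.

p_0'(t) = 7/2 + 12·(t - 3) - 8·(t - 3)², so p_0'(6) = -65/2. On the right, p_1'(6) = b, so b = -65/2.

-32.5000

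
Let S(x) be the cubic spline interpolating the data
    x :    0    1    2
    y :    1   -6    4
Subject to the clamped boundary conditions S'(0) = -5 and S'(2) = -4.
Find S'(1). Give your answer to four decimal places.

With σ_i denoting the second derivative at x_i, h_i = 1, 1, and Δ_i = (y_(i+1) − y_i)/h_i = -7, 10:
  1·σ_0 + 4·σ_1 + 1·σ_2 = 6(Δ_1 - Δ_0) = 102
Clamped end conditions give two more equations: 2h_0·σ_0 + h_0·σ_1 = 6(Δ_0 - S'(0)) = -12 and h_1·σ_1 + 2h_1·σ_2 = 6(S'(2) - Δ_1) = -84.
Solving: σ_0 = -31, σ_1 = 50, σ_2 = -67.
On [1, 2], S'(x) = b_1 + 2c_1·(x - 1) + 3d_1·(x - 1)² with b_1 = Δ_1 - h_1(2σ_1 + σ_2)/6 = 9/2, c_1 = σ_1/2 = 25, d_1 = (σ_2 - σ_1)/(6h_1) = -39/2. So S'(1) = 9/2.

4.5000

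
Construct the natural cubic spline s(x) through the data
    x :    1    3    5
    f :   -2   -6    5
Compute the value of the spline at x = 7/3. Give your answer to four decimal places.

-6.0556

With M_i denoting the second derivative at x_i, h_i = 2, 2, and Δ_i = (y_(i+1) − y_i)/h_i = -2, 11/2:
  2·M_0 + 8·M_1 + 2·M_2 = 6(Δ_1 - Δ_0) = 45
Natural end conditions: M_0 = M_2 = 0.
Solving: M_0 = 0, M_1 = 45/8, M_2 = 0.
On [1, 3], s(x) = -2 - 31/8·(x - 1) + 0·(x - 1)² + 15/32·(x - 1)³.
With (x - 1) = 4/3: s(7/3) = -109/18.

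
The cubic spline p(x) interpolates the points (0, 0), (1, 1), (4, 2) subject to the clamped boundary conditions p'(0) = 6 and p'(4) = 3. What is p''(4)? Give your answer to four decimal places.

2.4167

Put M_i = p'' at the i-th knot. Here h = (1, 3) and Δ = (1, 1/3), so the interior equations h_(i-1)·M_(i-1) + 2(h_(i-1)+h_i)·M_i + h_i·M_(i+1) = 6(Δ_i − Δ_(i-1)) read
  1·M_0 + 8·M_1 + 3·M_2 = 6(Δ_1 - Δ_0) = -4
Clamped end conditions give two more equations: 2h_0·M_0 + h_0·M_1 = 6(Δ_0 - p'(0)) = -30 and h_1·M_1 + 2h_1·M_2 = 6(p'(4) - Δ_1) = 16.
Forward elimination and back-substitution give M_0 = -61/4, M_1 = 1/2, M_2 = 29/12.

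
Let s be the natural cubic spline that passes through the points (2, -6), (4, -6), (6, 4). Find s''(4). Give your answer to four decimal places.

With M_i denoting the second derivative at x_i, h_i = 2, 2, and Δ_i = (y_(i+1) − y_i)/h_i = 0, 5:
  2·M_0 + 8·M_1 + 2·M_2 = 6(Δ_1 - Δ_0) = 30
Natural end conditions: M_0 = M_2 = 0.
Forward elimination and back-substitution give M_0 = 0, M_1 = 15/4, M_2 = 0.

3.7500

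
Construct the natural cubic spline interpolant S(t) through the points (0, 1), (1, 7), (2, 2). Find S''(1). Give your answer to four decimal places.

Let M_i = S''(x_i). Step sizes h_i = 1, 1; slopes of the chords Δ_i = (y_(i+1) - y_i)/h_i = 6, -5.
  1·M_0 + 4·M_1 + 1·M_2 = 6(Δ_1 - Δ_0) = -66
Natural end conditions: M_0 = M_2 = 0.
Hence M_0 = 0, M_1 = -33/2, M_2 = 0.

-16.5000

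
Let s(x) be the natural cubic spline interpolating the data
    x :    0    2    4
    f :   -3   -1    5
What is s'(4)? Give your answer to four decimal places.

3.5000

With M_i denoting the second derivative at x_i, h_i = 2, 2, and Δ_i = (y_(i+1) − y_i)/h_i = 1, 3:
  2·M_0 + 8·M_1 + 2·M_2 = 6(Δ_1 - Δ_0) = 12
Natural end conditions: M_0 = M_2 = 0.
Hence M_0 = 0, M_1 = 3/2, M_2 = 0.
On [2, 4], s'(x) = b_1 + 2c_1·(x - 2) + 3d_1·(x - 2)² with b_1 = Δ_1 - h_1(2M_1 + M_2)/6 = 2, c_1 = M_1/2 = 3/4, d_1 = (M_2 - M_1)/(6h_1) = -1/8. So s'(4) = 7/2.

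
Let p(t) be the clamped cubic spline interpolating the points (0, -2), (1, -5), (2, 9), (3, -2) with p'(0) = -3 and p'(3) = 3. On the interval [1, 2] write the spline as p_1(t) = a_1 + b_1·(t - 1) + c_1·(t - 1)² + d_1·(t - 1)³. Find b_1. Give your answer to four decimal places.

Write M_i for p''(x_i). With h_i = 1, 1, 1 and divided differences Δ_i = -3, 14, -11, the continuity of p' gives the tridiagonal system
  1·M_0 + 4·M_1 + 1·M_2 = 6(Δ_1 - Δ_0) = 102
  1·M_1 + 4·M_2 + 1·M_3 = 6(Δ_2 - Δ_1) = -150
Clamped end conditions give two more equations: 2h_0·M_0 + h_0·M_1 = 6(Δ_0 - p'(0)) = 0 and h_2·M_2 + 2h_2·M_3 = 6(p'(3) - Δ_2) = 84.
Hence M_0 = -122/5, M_1 = 244/5, M_2 = -344/5, M_3 = 382/5.
On [1, 2], with p_1(t) = a_1 + b_1·(t - 1) + c_1·(t - 1)² + d_1·(t - 1)³: c_1 = M_1/2 = 122/5, d_1 = (M_2 - M_1)/(6h_1) = -98/5, b_1 = Δ_1 - h_1(2M_1 + M_2)/6 = 46/5.

9.2000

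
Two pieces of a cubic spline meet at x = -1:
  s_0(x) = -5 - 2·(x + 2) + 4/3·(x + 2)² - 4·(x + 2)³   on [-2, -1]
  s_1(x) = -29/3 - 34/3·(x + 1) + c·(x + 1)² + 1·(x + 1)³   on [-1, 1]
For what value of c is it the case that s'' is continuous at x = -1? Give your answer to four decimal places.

-10.6667

s_0''(x) = 8/3 - 24·(x + 2), so s_0''(-1) = -64/3. On the right, s_1''(-1) = 2c, so c = -32/3.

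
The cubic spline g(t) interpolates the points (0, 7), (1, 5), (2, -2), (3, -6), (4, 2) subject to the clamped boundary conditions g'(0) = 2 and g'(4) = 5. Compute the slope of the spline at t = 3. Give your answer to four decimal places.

Put M_i = g'' at the i-th knot. Here h = (1, 1, 1, 1) and Δ = (-2, -7, -4, 8), so the interior equations h_(i-1)·M_(i-1) + 2(h_(i-1)+h_i)·M_i + h_i·M_(i+1) = 6(Δ_i − Δ_(i-1)) read
  1·M_0 + 4·M_1 + 1·M_2 = 6(Δ_1 - Δ_0) = -30
  1·M_1 + 4·M_2 + 1·M_3 = 6(Δ_2 - Δ_1) = 18
  1·M_2 + 4·M_3 + 1·M_4 = 6(Δ_3 - Δ_2) = 72
Clamped end conditions give two more equations: 2h_0·M_0 + h_0·M_1 = 6(Δ_0 - g'(0)) = -24 and h_3·M_3 + 2h_3·M_4 = 6(g'(4) - Δ_3) = -18.
Forward elimination and back-substitution give M_0 = -66/7, M_1 = -36/7, M_2 = 0, M_3 = 162/7, M_4 = -144/7.
On [3, 4], g'(t) = b_3 + 2c_3·(t - 3) + 3d_3·(t - 3)² with b_3 = Δ_3 - h_3(2M_3 + M_4)/6 = 26/7, c_3 = M_3/2 = 81/7, d_3 = (M_4 - M_3)/(6h_3) = -51/7. So g'(3) = 26/7.

3.7143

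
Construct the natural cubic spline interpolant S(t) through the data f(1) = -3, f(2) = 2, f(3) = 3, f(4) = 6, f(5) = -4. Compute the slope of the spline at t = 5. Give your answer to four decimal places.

-13.6964

With m_i denoting the second derivative at x_i, h_i = 1, 1, 1, 1, and Δ_i = (y_(i+1) − y_i)/h_i = 5, 1, 3, -10:
  1·m_0 + 4·m_1 + 1·m_2 = 6(Δ_1 - Δ_0) = -24
  1·m_1 + 4·m_2 + 1·m_3 = 6(Δ_2 - Δ_1) = 12
  1·m_2 + 4·m_3 + 1·m_4 = 6(Δ_3 - Δ_2) = -78
Natural end conditions: m_0 = m_4 = 0.
Solving: m_0 = 0, m_1 = -243/28, m_2 = 75/7, m_3 = -621/28, m_4 = 0.
On [4, 5], S'(t) = b_3 + 2c_3·(t - 4) + 3d_3·(t - 4)² with b_3 = Δ_3 - h_3(2m_3 + m_4)/6 = -73/28, c_3 = m_3/2 = -621/56, d_3 = (m_4 - m_3)/(6h_3) = 207/56. So S'(5) = -767/56.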